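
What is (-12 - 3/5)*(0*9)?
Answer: 0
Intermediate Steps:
(-12 - 3/5)*(0*9) = (-12 - 3*⅕)*0 = (-12 - ⅗)*0 = -63/5*0 = 0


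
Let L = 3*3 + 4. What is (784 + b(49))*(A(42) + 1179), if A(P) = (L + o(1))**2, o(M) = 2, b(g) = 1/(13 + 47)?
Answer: 5503797/5 ≈ 1.1008e+6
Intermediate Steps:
b(g) = 1/60
L = 13 (L = 9 + 4 = 13)
A(P) = 225 (A(P) = (13 + 2)**2 = 15**2 = 225)
(784 + b(49))*(A(42) + 1179) = (784 + 1/60)*(225 + 1179) = (47041/60)*1404 = 5503797/5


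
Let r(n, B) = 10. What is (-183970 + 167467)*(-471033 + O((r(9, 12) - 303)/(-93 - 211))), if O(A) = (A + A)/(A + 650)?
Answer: 1538312834968149/197893 ≈ 7.7735e+9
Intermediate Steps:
O(A) = 2*A/(650 + A) (O(A) = (2*A)/(650 + A) = 2*A/(650 + A))
(-183970 + 167467)*(-471033 + O((r(9, 12) - 303)/(-93 - 211))) = (-183970 + 167467)*(-471033 + 2*((10 - 303)/(-93 - 211))/(650 + (10 - 303)/(-93 - 211))) = -16503*(-471033 + 2*(-293/(-304))/(650 - 293/(-304))) = -16503*(-471033 + 2*(-293*(-1/304))/(650 - 293*(-1/304))) = -16503*(-471033 + 2*(293/304)/(650 + 293/304)) = -16503*(-471033 + 2*(293/304)/(197893/304)) = -16503*(-471033 + 2*(293/304)*(304/197893)) = -16503*(-471033 + 586/197893) = -16503*(-93214132883/197893) = 1538312834968149/197893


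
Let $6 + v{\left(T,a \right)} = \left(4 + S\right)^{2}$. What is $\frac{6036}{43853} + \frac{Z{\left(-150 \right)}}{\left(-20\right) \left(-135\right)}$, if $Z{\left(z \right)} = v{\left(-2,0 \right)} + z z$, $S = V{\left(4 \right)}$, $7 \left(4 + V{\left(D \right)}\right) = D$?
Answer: $\frac{24567152083}{2900875950} \approx 8.4689$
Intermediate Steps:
$V{\left(D \right)} = -4 + \frac{D}{7}$
$S = - \frac{24}{7}$ ($S = -4 + \frac{1}{7} \cdot 4 = -4 + \frac{4}{7} = - \frac{24}{7} \approx -3.4286$)
$v{\left(T,a \right)} = - \frac{278}{49}$ ($v{\left(T,a \right)} = -6 + \left(4 - \frac{24}{7}\right)^{2} = -6 + \left(\frac{4}{7}\right)^{2} = -6 + \frac{16}{49} = - \frac{278}{49}$)
$Z{\left(z \right)} = - \frac{278}{49} + z^{2}$ ($Z{\left(z \right)} = - \frac{278}{49} + z z = - \frac{278}{49} + z^{2}$)
$\frac{6036}{43853} + \frac{Z{\left(-150 \right)}}{\left(-20\right) \left(-135\right)} = \frac{6036}{43853} + \frac{- \frac{278}{49} + \left(-150\right)^{2}}{\left(-20\right) \left(-135\right)} = 6036 \cdot \frac{1}{43853} + \frac{- \frac{278}{49} + 22500}{2700} = \frac{6036}{43853} + \frac{1102222}{49} \cdot \frac{1}{2700} = \frac{6036}{43853} + \frac{551111}{66150} = \frac{24567152083}{2900875950}$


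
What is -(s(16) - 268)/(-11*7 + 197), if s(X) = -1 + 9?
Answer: 13/6 ≈ 2.1667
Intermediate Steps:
s(X) = 8
-(s(16) - 268)/(-11*7 + 197) = -(8 - 268)/(-11*7 + 197) = -(-260)/(-77 + 197) = -(-260)/120 = -1*(-13/6) = 13/6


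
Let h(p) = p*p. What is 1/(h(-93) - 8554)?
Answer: 1/95 ≈ 0.010526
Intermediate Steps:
h(p) = p²
1/(h(-93) - 8554) = 1/((-93)² - 8554) = 1/(8649 - 8554) = 1/95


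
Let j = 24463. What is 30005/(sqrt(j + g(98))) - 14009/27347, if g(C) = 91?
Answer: -14009/27347 + 30005*sqrt(24554)/24554 ≈ 190.97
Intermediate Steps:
30005/(sqrt(j + g(98))) - 14009/27347 = 30005/(sqrt(24463 + 91)) - 14009/27347 = 30005/(sqrt(24554)) - 14009*1/27347 = 30005*(sqrt(24554)/24554) - 14009/27347 = 30005*sqrt(24554)/24554 - 14009/27347 = -14009/27347 + 30005*sqrt(24554)/24554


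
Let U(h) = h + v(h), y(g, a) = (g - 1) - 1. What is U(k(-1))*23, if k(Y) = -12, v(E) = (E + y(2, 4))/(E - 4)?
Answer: -1035/4 ≈ -258.75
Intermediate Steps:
y(g, a) = -2 + g (y(g, a) = (-1 + g) - 1 = -2 + g)
v(E) = E/(-4 + E) (v(E) = (E + (-2 + 2))/(E - 4) = (E + 0)/(-4 + E) = E/(-4 + E))
U(h) = h + h/(-4 + h)
U(k(-1))*23 = -12*(-3 - 12)/(-4 - 12)*23 = -12*(-15)/(-16)*23 = -12*(-1/16)*(-15)*23 = -45/4*23 = -1035/4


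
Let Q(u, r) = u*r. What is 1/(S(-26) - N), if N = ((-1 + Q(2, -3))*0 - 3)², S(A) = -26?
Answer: -1/35 ≈ -0.028571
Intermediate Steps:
Q(u, r) = r*u
N = 9 (N = ((-1 - 3*2)*0 - 3)² = ((-1 - 6)*0 - 3)² = (-7*0 - 3)² = (0 - 3)² = (-3)² = 9)
1/(S(-26) - N) = 1/(-26 - 1*9) = 1/(-26 - 9) = 1/(-35) = -1/35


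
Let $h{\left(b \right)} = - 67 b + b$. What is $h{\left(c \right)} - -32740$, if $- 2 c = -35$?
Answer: $31585$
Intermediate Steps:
$c = \frac{35}{2}$ ($c = \left(- \frac{1}{2}\right) \left(-35\right) = \frac{35}{2} \approx 17.5$)
$h{\left(b \right)} = - 66 b$
$h{\left(c \right)} - -32740 = \left(-66\right) \frac{35}{2} - -32740 = -1155 + 32740 = 31585$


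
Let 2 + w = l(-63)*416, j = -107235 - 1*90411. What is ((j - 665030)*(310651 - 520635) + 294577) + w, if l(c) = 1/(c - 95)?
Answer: 14310727688753/79 ≈ 1.8115e+11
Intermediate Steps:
j = -197646 (j = -107235 - 90411 = -197646)
l(c) = 1/(-95 + c)
w = -366/79 (w = -2 + 416/(-95 - 63) = -2 + 416/(-158) = -2 - 1/158*416 = -2 - 208/79 = -366/79 ≈ -4.6329)
((j - 665030)*(310651 - 520635) + 294577) + w = ((-197646 - 665030)*(310651 - 520635) + 294577) - 366/79 = (-862676*(-209984) + 294577) - 366/79 = (181148157184 + 294577) - 366/79 = 181148451761 - 366/79 = 14310727688753/79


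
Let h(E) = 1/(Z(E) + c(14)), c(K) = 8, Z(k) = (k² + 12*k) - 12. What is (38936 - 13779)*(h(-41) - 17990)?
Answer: -536300674393/1185 ≈ -4.5257e+8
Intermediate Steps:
Z(k) = -12 + k² + 12*k
h(E) = 1/(-4 + E² + 12*E) (h(E) = 1/((-12 + E² + 12*E) + 8) = 1/(-4 + E² + 12*E))
(38936 - 13779)*(h(-41) - 17990) = (38936 - 13779)*(1/(-4 + (-41)² + 12*(-41)) - 17990) = 25157*(1/(-4 + 1681 - 492) - 17990) = 25157*(1/1185 - 17990) = 25157*(-21318149/1185) = -536300674393/1185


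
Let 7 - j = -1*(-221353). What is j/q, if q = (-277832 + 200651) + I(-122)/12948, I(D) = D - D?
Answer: 73782/25727 ≈ 2.8679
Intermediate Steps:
I(D) = 0
q = -77181 (q = (-277832 + 200651) + 0/12948 = -77181 + 0*(1/12948) = -77181 + 0 = -77181)
j = -221346 (j = 7 - (-1)*(-221353) = 7 - 1*221353 = 7 - 221353 = -221346)
j/q = -221346/(-77181) = -221346*(-1/77181) = 73782/25727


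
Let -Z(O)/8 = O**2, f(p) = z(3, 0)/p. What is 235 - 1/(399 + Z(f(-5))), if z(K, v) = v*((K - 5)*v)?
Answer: 93764/399 ≈ 235.00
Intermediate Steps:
z(K, v) = v**2*(-5 + K) (z(K, v) = v*((-5 + K)*v) = v*(v*(-5 + K)) = v**2*(-5 + K))
f(p) = 0 (f(p) = (0**2*(-5 + 3))/p = (0*(-2))/p = 0/p = 0)
Z(O) = -8*O**2
235 - 1/(399 + Z(f(-5))) = 235 - 1/(399 - 8*0**2) = 235 - 1/(399 - 8*0) = 235 - 1/(399 + 0) = 235 - 1/399 = 93764/399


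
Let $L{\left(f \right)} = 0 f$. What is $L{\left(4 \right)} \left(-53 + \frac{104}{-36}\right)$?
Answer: $0$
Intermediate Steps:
$L{\left(f \right)} = 0$
$L{\left(4 \right)} \left(-53 + \frac{104}{-36}\right) = 0 \left(-53 + \frac{104}{-36}\right) = 0 \left(-53 + 104 \left(- \frac{1}{36}\right)\right) = 0 \left(-53 - \frac{26}{9}\right) = 0 \left(- \frac{503}{9}\right) = 0$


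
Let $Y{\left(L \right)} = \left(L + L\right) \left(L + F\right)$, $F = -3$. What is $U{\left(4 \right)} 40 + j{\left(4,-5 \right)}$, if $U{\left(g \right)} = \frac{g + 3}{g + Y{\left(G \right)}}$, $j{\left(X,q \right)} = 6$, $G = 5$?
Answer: $\frac{53}{3} \approx 17.667$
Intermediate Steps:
$Y{\left(L \right)} = 2 L \left(-3 + L\right)$ ($Y{\left(L \right)} = \left(L + L\right) \left(L - 3\right) = 2 L \left(-3 + L\right)$)
$U{\left(g \right)} = \frac{3 + g}{20 + g}$ ($U{\left(g \right)} = \frac{g + 3}{g + 2 \cdot 5 \left(-3 + 5\right)} = \frac{3 + g}{g + 2 \cdot 5 \cdot 2} = \frac{3 + g}{g + 20} = \frac{3 + g}{20 + g}$)
$U{\left(4 \right)} 40 + j{\left(4,-5 \right)} = \frac{3 + 4}{20 + 4} \cdot 40 + 6 = \frac{1}{24} \cdot 7 \cdot 40 + 6 = \frac{7}{24} \cdot 40 + 6 = \frac{35}{3} + 6 = \frac{53}{3}$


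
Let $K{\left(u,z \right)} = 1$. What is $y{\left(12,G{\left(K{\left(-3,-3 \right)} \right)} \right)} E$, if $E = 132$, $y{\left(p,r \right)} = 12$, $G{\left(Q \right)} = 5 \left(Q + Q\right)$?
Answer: $1584$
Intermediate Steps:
$G{\left(Q \right)} = 10 Q$ ($G{\left(Q \right)} = 5 \cdot 2 Q = 10 Q$)
$y{\left(12,G{\left(K{\left(-3,-3 \right)} \right)} \right)} E = 12 \cdot 132 = 1584$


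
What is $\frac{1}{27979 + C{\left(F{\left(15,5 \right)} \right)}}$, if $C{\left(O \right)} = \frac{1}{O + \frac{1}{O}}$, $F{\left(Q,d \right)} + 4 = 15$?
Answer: $\frac{122}{3413449} \approx 3.5741 \cdot 10^{-5}$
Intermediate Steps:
$F{\left(Q,d \right)} = 11$ ($F{\left(Q,d \right)} = -4 + 15 = 11$)
$\frac{1}{27979 + C{\left(F{\left(15,5 \right)} \right)}} = \frac{1}{27979 + \frac{11}{1 + 11^{2}}} = \frac{1}{27979 + \frac{11}{1 + 121}} = \frac{1}{27979 + \frac{11}{122}} = \frac{1}{\frac{3413449}{122}} = \frac{122}{3413449}$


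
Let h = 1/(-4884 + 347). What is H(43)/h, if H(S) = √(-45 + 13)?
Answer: -18148*I*√2 ≈ -25665.0*I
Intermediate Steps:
H(S) = 4*I*√2 (H(S) = √(-32) = 4*I*√2)
h = -1/4537 (h = 1/(-4537) = -1/4537 ≈ -0.00022041)
H(43)/h = (4*I*√2)/(-1/4537) = (4*I*√2)*(-4537) = -18148*I*√2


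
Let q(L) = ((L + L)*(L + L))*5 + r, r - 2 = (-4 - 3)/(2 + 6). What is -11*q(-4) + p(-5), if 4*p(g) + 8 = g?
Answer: -28285/8 ≈ -3535.6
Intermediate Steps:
r = 9/8 (r = 2 + (-4 - 3)/(2 + 6) = 2 - 7/8 = 9/8 ≈ 1.1250)
q(L) = 9/8 + 20*L² (q(L) = ((L + L)*(L + L))*5 + 9/8 = ((2*L)*(2*L))*5 + 9/8 = (4*L²)*5 + 9/8 = 20*L² + 9/8 = 9/8 + 20*L²)
p(g) = -2 + g/4
-11*q(-4) + p(-5) = -11*(9/8 + 20*(-4)²) + (-2 + (¼)*(-5)) = -11*(9/8 + 20*16) + (-2 - 5/4) = -11*(9/8 + 320) - 13/4 = -11*2569/8 - 13/4 = -28259/8 - 13/4 = -28285/8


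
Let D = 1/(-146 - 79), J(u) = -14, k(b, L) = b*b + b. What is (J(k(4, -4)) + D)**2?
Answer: 9928801/50625 ≈ 196.12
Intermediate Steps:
k(b, L) = b + b**2 (k(b, L) = b**2 + b = b + b**2)
D = -1/225 (D = 1/(-225) = -1/225 ≈ -0.0044444)
(J(k(4, -4)) + D)**2 = (-14 - 1/225)**2 = (-3151/225)**2 = 9928801/50625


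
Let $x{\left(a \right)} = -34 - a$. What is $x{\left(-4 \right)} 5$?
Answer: $-150$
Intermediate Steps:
$x{\left(-4 \right)} 5 = \left(-34 - -4\right) 5 = \left(-34 + 4\right) 5 = \left(-30\right) 5 = -150$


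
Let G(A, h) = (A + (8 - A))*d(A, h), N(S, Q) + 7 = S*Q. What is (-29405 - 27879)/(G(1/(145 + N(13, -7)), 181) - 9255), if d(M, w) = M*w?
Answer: 2692348/433537 ≈ 6.2102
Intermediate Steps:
N(S, Q) = -7 + Q*S (N(S, Q) = -7 + S*Q = -7 + Q*S)
G(A, h) = 8*A*h (G(A, h) = (A + (8 - A))*(A*h) = 8*(A*h) = 8*A*h)
(-29405 - 27879)/(G(1/(145 + N(13, -7)), 181) - 9255) = (-29405 - 27879)/(8*181/(145 + (-7 - 7*13)) - 9255) = -57284/(8*181/(145 + (-7 - 91)) - 9255) = -57284/(8*181/(145 - 98) - 9255) = -57284/(8*181/47 - 9255) = -57284/(8*(1/47)*181 - 9255) = -57284/(1448/47 - 9255) = -57284/(-433537/47) = -57284*(-47/433537) = 2692348/433537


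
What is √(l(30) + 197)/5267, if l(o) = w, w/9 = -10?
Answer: √107/5267 ≈ 0.0019639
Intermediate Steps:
w = -90 (w = 9*(-10) = -90)
l(o) = -90
√(l(30) + 197)/5267 = √(-90 + 197)/5267 = √107*(1/5267) = √107/5267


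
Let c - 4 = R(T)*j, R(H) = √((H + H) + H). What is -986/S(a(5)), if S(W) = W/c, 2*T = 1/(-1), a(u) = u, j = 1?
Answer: -3944/5 - 493*I*√6/5 ≈ -788.8 - 241.52*I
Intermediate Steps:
T = -½ (T = (½)/(-1) = (½)*(-1) = -½ ≈ -0.50000)
R(H) = √3*√H (R(H) = √(2*H + H) = √(3*H) = √3*√H)
c = 4 + I*√6/2 (c = 4 + (√3*√(-½))*1 = 4 + (√3*(I*√2/2))*1 = 4 + (I*√6/2)*1 = 4 + I*√6/2 ≈ 4.0 + 1.2247*I)
S(W) = W/(4 + I*√6/2)
-986/S(a(5)) = -986/((8/35)*5 - 1/35*I*5*√6) = -986/(8/7 - I*√6/7)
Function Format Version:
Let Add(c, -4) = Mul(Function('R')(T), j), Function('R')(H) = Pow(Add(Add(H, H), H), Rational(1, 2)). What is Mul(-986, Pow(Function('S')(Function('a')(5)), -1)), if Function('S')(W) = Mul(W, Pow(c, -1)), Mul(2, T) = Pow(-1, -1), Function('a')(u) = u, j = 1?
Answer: Add(Rational(-3944, 5), Mul(Rational(-493, 5), I, Pow(6, Rational(1, 2)))) ≈ Add(-788.80, Mul(-241.52, I))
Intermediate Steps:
T = Rational(-1, 2) (T = Mul(Rational(1, 2), Pow(-1, -1)) = Mul(Rational(1, 2), -1) = Rational(-1, 2) ≈ -0.50000)
Function('R')(H) = Mul(Pow(3, Rational(1, 2)), Pow(H, Rational(1, 2))) (Function('R')(H) = Pow(Add(Mul(2, H), H), Rational(1, 2)) = Pow(Mul(3, H), Rational(1, 2)) = Mul(Pow(3, Rational(1, 2)), Pow(H, Rational(1, 2))))
c = Add(4, Mul(Rational(1, 2), I, Pow(6, Rational(1, 2)))) (c = Add(4, Mul(Mul(Pow(3, Rational(1, 2)), Pow(Rational(-1, 2), Rational(1, 2))), 1)) = Add(4, Mul(Mul(Pow(3, Rational(1, 2)), Mul(Rational(1, 2), I, Pow(2, Rational(1, 2)))), 1)) = Add(4, Mul(Mul(Rational(1, 2), I, Pow(6, Rational(1, 2))), 1)) = Add(4, Mul(Rational(1, 2), I, Pow(6, Rational(1, 2)))) ≈ Add(4.0000, Mul(1.2247, I)))
Function('S')(W) = Mul(W, Pow(Add(4, Mul(Rational(1, 2), I, Pow(6, Rational(1, 2)))), -1))
Mul(-986, Pow(Function('S')(Function('a')(5)), -1)) = Mul(-986, Pow(Add(Mul(Rational(8, 35), 5), Mul(Rational(-1, 35), I, 5, Pow(6, Rational(1, 2)))), -1)) = Mul(-986, Pow(Add(Rational(8, 7), Mul(Rational(-1, 7), I, Pow(6, Rational(1, 2)))), -1))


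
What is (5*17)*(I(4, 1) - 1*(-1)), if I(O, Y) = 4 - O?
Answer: 85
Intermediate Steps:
(5*17)*(I(4, 1) - 1*(-1)) = (5*17)*((4 - 1*4) - 1*(-1)) = 85*((4 - 4) + 1) = 85*(0 + 1) = 85*1 = 85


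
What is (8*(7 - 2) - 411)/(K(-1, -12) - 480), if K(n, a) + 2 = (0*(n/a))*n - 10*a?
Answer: 371/362 ≈ 1.0249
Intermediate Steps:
K(n, a) = -2 - 10*a (K(n, a) = -2 + ((0*(n/a))*n - 10*a) = -2 + (0*n - 10*a) = -2 + (0 - 10*a) = -2 - 10*a)
(8*(7 - 2) - 411)/(K(-1, -12) - 480) = (8*(7 - 2) - 411)/((-2 - 10*(-12)) - 480) = (8*5 - 411)/((-2 + 120) - 480) = (40 - 411)/(118 - 480) = -371/(-362) = -371*(-1/362) = 371/362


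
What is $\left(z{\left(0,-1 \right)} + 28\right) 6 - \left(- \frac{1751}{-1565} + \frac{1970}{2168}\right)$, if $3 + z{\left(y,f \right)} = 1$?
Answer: $\frac{261208151}{1696460} \approx 153.97$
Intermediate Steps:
$z{\left(y,f \right)} = -2$ ($z{\left(y,f \right)} = -3 + 1 = -2$)
$\left(z{\left(0,-1 \right)} + 28\right) 6 - \left(- \frac{1751}{-1565} + \frac{1970}{2168}\right) = \left(-2 + 28\right) 6 - \left(- \frac{1751}{-1565} + \frac{1970}{2168}\right) = 26 \cdot 6 - \left(\left(-1751\right) \left(- \frac{1}{1565}\right) + 1970 \cdot \frac{1}{2168}\right) = 156 - \left(\frac{1751}{1565} + \frac{985}{1084}\right) = 156 - \frac{3439609}{1696460} = \frac{261208151}{1696460}$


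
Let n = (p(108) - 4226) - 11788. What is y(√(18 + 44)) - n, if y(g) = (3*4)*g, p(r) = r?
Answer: 15906 + 12*√62 ≈ 16000.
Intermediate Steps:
y(g) = 12*g
n = -15906 (n = (108 - 4226) - 11788 = -4118 - 11788 = -15906)
y(√(18 + 44)) - n = 12*√(18 + 44) - 1*(-15906) = 12*√62 + 15906 = 15906 + 12*√62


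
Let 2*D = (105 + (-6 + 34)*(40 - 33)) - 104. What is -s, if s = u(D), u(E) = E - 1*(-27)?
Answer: -251/2 ≈ -125.50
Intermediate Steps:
D = 197/2 (D = ((105 + (-6 + 34)*(40 - 33)) - 104)/2 = ((105 + 28*7) - 104)/2 = ((105 + 196) - 104)/2 = (301 - 104)/2 = (½)*197 = 197/2 ≈ 98.500)
u(E) = 27 + E (u(E) = E + 27 = 27 + E)
s = 251/2 (s = 27 + 197/2 = 251/2 ≈ 125.50)
-s = -1*251/2 = -251/2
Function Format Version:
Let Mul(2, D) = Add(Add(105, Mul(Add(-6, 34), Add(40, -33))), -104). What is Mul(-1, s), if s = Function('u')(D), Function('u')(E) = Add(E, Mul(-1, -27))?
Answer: Rational(-251, 2) ≈ -125.50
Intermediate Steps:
D = Rational(197, 2) (D = Mul(Rational(1, 2), Add(Add(105, Mul(Add(-6, 34), Add(40, -33))), -104)) = Mul(Rational(1, 2), Add(Add(105, Mul(28, 7)), -104)) = Mul(Rational(1, 2), Add(Add(105, 196), -104)) = Mul(Rational(1, 2), Add(301, -104)) = Mul(Rational(1, 2), 197) = Rational(197, 2) ≈ 98.500)
Function('u')(E) = Add(27, E) (Function('u')(E) = Add(E, 27) = Add(27, E))
s = Rational(251, 2) (s = Add(27, Rational(197, 2)) = Rational(251, 2) ≈ 125.50)
Mul(-1, s) = Mul(-1, Rational(251, 2)) = Rational(-251, 2)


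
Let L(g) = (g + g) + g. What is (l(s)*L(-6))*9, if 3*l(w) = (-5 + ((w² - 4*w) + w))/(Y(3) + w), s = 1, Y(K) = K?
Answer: 189/2 ≈ 94.500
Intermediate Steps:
L(g) = 3*g (L(g) = 2*g + g = 3*g)
l(w) = (-5 + w² - 3*w)/(3*(3 + w)) (l(w) = ((-5 + ((w² - 4*w) + w))/(3 + w))/3 = ((-5 + (w² - 3*w))/(3 + w))/3 = ((-5 + w² - 3*w)/(3 + w))/3 = (-5 + w² - 3*w)/(3*(3 + w)))
(l(s)*L(-6))*9 = (((-5 + 1² - 3*1)/(3*(3 + 1)))*(3*(-6)))*9 = (((⅓)*(-5 + 1 - 3)/4)*(-18))*9 = (((⅓)*(¼)*(-7))*(-18))*9 = -7/12*(-18)*9 = (21/2)*9 = 189/2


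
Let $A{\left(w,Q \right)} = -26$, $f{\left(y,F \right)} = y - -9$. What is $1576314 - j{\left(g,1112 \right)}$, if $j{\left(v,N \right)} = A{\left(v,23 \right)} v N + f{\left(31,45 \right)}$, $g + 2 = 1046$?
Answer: $31760402$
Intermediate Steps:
$f{\left(y,F \right)} = 9 + y$ ($f{\left(y,F \right)} = y + 9 = 9 + y$)
$g = 1044$ ($g = -2 + 1046 = 1044$)
$j{\left(v,N \right)} = 40 - 26 N v$ ($j{\left(v,N \right)} = - 26 v N + \left(9 + 31\right) = - 26 N v + 40 = 40 - 26 N v$)
$1576314 - j{\left(g,1112 \right)} = 1576314 - \left(40 - 28912 \cdot 1044\right) = 1576314 - \left(40 - 30184128\right) = 1576314 - -30184088 = 1576314 + 30184088 = 31760402$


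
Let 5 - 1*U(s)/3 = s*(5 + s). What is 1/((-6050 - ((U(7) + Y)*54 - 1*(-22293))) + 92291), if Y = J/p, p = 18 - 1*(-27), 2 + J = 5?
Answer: 5/383712 ≈ 1.3031e-5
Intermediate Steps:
J = 3 (J = -2 + 5 = 3)
p = 45 (p = 18 + 27 = 45)
Y = 1/15 (Y = 3/45 = 3*(1/45) = 1/15 ≈ 0.066667)
U(s) = 15 - 3*s*(5 + s)
1/((-6050 - ((U(7) + Y)*54 - 1*(-22293))) + 92291) = 1/((-6050 - (((15 - 15*7 - 3*7²) + 1/15)*54 - 1*(-22293))) + 92291) = 1/((-6050 - (((15 - 105 - 3*49) + 1/15)*54 + 22293)) + 92291) = 1/((-6050 - (((15 - 105 - 147) + 1/15)*54 + 22293)) + 92291) = 1/((-6050 - ((-237 + 1/15)*54 + 22293)) + 92291) = 1/((-6050 - (-3554/15*54 + 22293)) + 92291) = 1/((-6050 - (-63972/5 + 22293)) + 92291) = 1/((-6050 - 1*47493/5) + 92291) = 1/((-6050 - 47493/5) + 92291) = 1/(-77743/5 + 92291) = 1/(383712/5) = 5/383712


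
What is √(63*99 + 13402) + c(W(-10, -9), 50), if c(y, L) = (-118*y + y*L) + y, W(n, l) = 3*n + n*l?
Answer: -4020 + √19639 ≈ -3879.9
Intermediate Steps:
W(n, l) = 3*n + l*n
c(y, L) = -117*y + L*y (c(y, L) = (-118*y + L*y) + y = -117*y + L*y)
√(63*99 + 13402) + c(W(-10, -9), 50) = √(63*99 + 13402) + (-10*(3 - 9))*(-117 + 50) = √(6237 + 13402) - 10*(-6)*(-67) = √19639 + 60*(-67) = √19639 - 4020 = -4020 + √19639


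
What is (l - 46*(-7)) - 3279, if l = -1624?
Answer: -4581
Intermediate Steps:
(l - 46*(-7)) - 3279 = (-1624 - 46*(-7)) - 3279 = (-1624 + 322) - 3279 = -1302 - 3279 = -4581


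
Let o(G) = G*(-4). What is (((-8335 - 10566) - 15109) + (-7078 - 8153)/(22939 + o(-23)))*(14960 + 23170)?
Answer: -3318579055370/2559 ≈ -1.2968e+9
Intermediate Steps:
o(G) = -4*G
(((-8335 - 10566) - 15109) + (-7078 - 8153)/(22939 + o(-23)))*(14960 + 23170) = (((-8335 - 10566) - 15109) + (-7078 - 8153)/(22939 - 4*(-23)))*(14960 + 23170) = ((-18901 - 15109) - 15231/(22939 + 92))*38130 = (-34010 - 15231/23031)*38130 = (-34010 - 15231*1/23031)*38130 = (-34010 - 5077/7677)*38130 = -261099847/7677*38130 = -3318579055370/2559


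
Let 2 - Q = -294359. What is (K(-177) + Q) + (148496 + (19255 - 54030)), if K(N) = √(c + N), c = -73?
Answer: 408082 + 5*I*√10 ≈ 4.0808e+5 + 15.811*I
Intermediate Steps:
Q = 294361 (Q = 2 - 1*(-294359) = 2 + 294359 = 294361)
K(N) = √(-73 + N)
(K(-177) + Q) + (148496 + (19255 - 54030)) = (√(-73 - 177) + 294361) + (148496 + (19255 - 54030)) = (√(-250) + 294361) + (148496 - 34775) = (5*I*√10 + 294361) + 113721 = (294361 + 5*I*√10) + 113721 = 408082 + 5*I*√10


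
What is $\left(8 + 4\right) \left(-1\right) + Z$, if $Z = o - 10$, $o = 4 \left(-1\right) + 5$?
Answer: $-21$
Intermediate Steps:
$o = 1$ ($o = -4 + 5 = 1$)
$Z = -9$ ($Z = 1 - 10 = -9$)
$\left(8 + 4\right) \left(-1\right) + Z = \left(8 + 4\right) \left(-1\right) - 9 = 12 \left(-1\right) - 9 = -12 - 9 = -21$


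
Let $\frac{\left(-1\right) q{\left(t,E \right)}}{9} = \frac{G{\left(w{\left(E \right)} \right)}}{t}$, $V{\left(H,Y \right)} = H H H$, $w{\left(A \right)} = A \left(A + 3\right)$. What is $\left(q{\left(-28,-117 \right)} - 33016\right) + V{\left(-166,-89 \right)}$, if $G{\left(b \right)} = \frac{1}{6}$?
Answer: $- \frac{258009469}{56} \approx -4.6073 \cdot 10^{6}$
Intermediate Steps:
$w{\left(A \right)} = A \left(3 + A\right)$
$G{\left(b \right)} = \frac{1}{6}$
$V{\left(H,Y \right)} = H^{3}$ ($V{\left(H,Y \right)} = H^{2} H = H^{3}$)
$q{\left(t,E \right)} = - \frac{3}{2 t}$ ($q{\left(t,E \right)} = - 9 \frac{1}{6 t} = - \frac{3}{2 t}$)
$\left(q{\left(-28,-117 \right)} - 33016\right) + V{\left(-166,-89 \right)} = \left(- \frac{3}{2 \left(-28\right)} - 33016\right) + \left(-166\right)^{3} = \left(\left(- \frac{3}{2}\right) \left(- \frac{1}{28}\right) - 33016\right) - 4574296 = \left(\frac{3}{56} - 33016\right) - 4574296 = - \frac{1848893}{56} - 4574296 = - \frac{258009469}{56}$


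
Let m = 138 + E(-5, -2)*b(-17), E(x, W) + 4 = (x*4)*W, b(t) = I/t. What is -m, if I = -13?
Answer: -2814/17 ≈ -165.53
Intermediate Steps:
b(t) = -13/t
E(x, W) = -4 + 4*W*x (E(x, W) = -4 + (x*4)*W = -4 + (4*x)*W = -4 + 4*W*x)
m = 2814/17 (m = 138 + (-4 + 4*(-2)*(-5))*(-13/(-17)) = 138 + (-4 + 40)*(-13*(-1/17)) = 138 + 36*(13/17) = 138 + 468/17 = 2814/17 ≈ 165.53)
-m = -1*2814/17 = -2814/17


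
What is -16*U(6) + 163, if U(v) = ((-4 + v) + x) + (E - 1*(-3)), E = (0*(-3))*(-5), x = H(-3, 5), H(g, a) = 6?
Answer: -13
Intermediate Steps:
x = 6
E = 0 (E = 0*(-5) = 0)
U(v) = 5 + v (U(v) = ((-4 + v) + 6) + (0 - 1*(-3)) = (2 + v) + (0 + 3) = (2 + v) + 3 = 5 + v)
-16*U(6) + 163 = -16*(5 + 6) + 163 = -16*11 + 163 = -176 + 163 = -13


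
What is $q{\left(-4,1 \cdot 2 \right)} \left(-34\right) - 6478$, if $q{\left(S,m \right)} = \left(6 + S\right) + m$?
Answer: $-6614$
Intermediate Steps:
$q{\left(S,m \right)} = 6 + S + m$
$q{\left(-4,1 \cdot 2 \right)} \left(-34\right) - 6478 = \left(6 - 4 + 1 \cdot 2\right) \left(-34\right) - 6478 = \left(6 - 4 + 2\right) \left(-34\right) - 6478 = 4 \left(-34\right) - 6478 = -136 - 6478 = -6614$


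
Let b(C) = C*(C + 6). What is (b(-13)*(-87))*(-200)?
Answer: 1583400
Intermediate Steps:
b(C) = C*(6 + C)
(b(-13)*(-87))*(-200) = (-13*(6 - 13)*(-87))*(-200) = (-13*(-7)*(-87))*(-200) = (91*(-87))*(-200) = -7917*(-200) = 1583400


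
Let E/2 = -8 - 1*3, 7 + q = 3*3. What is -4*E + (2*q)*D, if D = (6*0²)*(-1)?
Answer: 88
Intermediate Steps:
q = 2 (q = -7 + 3*3 = -7 + 9 = 2)
D = 0 (D = (6*0)*(-1) = 0*(-1) = 0)
E = -22 (E = 2*(-8 - 1*3) = 2*(-8 - 3) = 2*(-11) = -22)
-4*E + (2*q)*D = -4*(-22) + (2*2)*0 = 88 + 4*0 = 88 + 0 = 88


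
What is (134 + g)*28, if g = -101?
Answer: 924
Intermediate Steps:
(134 + g)*28 = (134 - 101)*28 = 33*28 = 924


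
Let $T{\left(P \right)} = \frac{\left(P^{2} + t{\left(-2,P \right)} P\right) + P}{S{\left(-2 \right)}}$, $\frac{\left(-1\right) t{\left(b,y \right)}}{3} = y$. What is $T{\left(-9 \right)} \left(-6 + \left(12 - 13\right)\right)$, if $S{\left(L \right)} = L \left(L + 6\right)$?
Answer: $- \frac{1197}{8} \approx -149.63$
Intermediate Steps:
$t{\left(b,y \right)} = - 3 y$
$S{\left(L \right)} = L \left(6 + L\right)$
$T{\left(P \right)} = - \frac{P}{8} + \frac{P^{2}}{4}$ ($T{\left(P \right)} = \frac{\left(P^{2} + - 3 P P\right) + P}{\left(-2\right) \left(6 - 2\right)} = \frac{\left(P^{2} - 3 P^{2}\right) + P}{\left(-2\right) 4} = \frac{- 2 P^{2} + P}{-8} = \left(P - 2 P^{2}\right) \left(- \frac{1}{8}\right) = - \frac{P}{8} + \frac{P^{2}}{4}$)
$T{\left(-9 \right)} \left(-6 + \left(12 - 13\right)\right) = \frac{1}{8} \left(-9\right) \left(-1 + 2 \left(-9\right)\right) \left(-6 + \left(12 - 13\right)\right) = \frac{1}{8} \left(-9\right) \left(-1 - 18\right) \left(-6 - 1\right) = \frac{1}{8} \left(-9\right) \left(-19\right) \left(-7\right) = \frac{171}{8} \left(-7\right) = - \frac{1197}{8}$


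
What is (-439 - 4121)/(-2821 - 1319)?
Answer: 76/69 ≈ 1.1014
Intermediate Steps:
(-439 - 4121)/(-2821 - 1319) = -4560/(-4140) = -4560*(-1/4140) = 76/69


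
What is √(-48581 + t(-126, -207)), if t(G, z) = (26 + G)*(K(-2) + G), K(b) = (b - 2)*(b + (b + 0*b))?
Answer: I*√37581 ≈ 193.86*I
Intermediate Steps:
K(b) = 2*b*(-2 + b) (K(b) = (-2 + b)*(b + (b + 0)) = (-2 + b)*(b + b) = (-2 + b)*(2*b) = 2*b*(-2 + b))
t(G, z) = (16 + G)*(26 + G) (t(G, z) = (26 + G)*(2*(-2)*(-2 - 2) + G) = (26 + G)*(2*(-2)*(-4) + G) = (26 + G)*(16 + G) = (16 + G)*(26 + G))
√(-48581 + t(-126, -207)) = √(-48581 + (416 + (-126)² + 42*(-126))) = √(-48581 + (416 + 15876 - 5292)) = √(-48581 + 11000) = √(-37581) = I*√37581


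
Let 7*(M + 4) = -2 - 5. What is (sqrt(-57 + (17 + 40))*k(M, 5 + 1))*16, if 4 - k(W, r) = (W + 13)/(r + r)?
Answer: 0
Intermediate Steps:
M = -5 (M = -4 + (-2 - 5)/7 = -4 + (1/7)*(-7) = -4 - 1 = -5)
k(W, r) = 4 - (13 + W)/(2*r) (k(W, r) = 4 - (W + 13)/(r + r) = 4 - (13 + W)/(2*r))
(sqrt(-57 + (17 + 40))*k(M, 5 + 1))*16 = (sqrt(-57 + (17 + 40))*((-13 - 1*(-5) + 8*(5 + 1))/(2*(5 + 1))))*16 = (sqrt(-57 + 57)*((1/2)*(-13 + 5 + 8*6)/6))*16 = (sqrt(0)*((1/2)*(1/6)*(-13 + 5 + 48)))*16 = (0*((1/2)*(1/6)*40))*16 = (0*(10/3))*16 = 0*16 = 0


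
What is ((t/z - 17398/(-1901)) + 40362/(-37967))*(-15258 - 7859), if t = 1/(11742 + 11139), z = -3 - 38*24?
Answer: -282558126148772908081/1511069690067705 ≈ -1.8699e+5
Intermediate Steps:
z = -915 (z = -3 - 912 = -915)
t = 1/22881 ≈ 4.3704e-5
((t/z - 17398/(-1901)) + 40362/(-37967))*(-15258 - 7859) = (((1/22881)/(-915) - 17398/(-1901)) + 40362/(-37967))*(-15258 - 7859) = (((1/22881)*(-1/915) - 17398*(-1/1901)) + 40362*(-1/37967))*(-23117) = ((-1/20936115 + 17398/1901) - 40362/37967)*(-23117) = (364246526869/39799554615 - 40362/37967)*(-23117) = (12222958262264693/1511069690067705)*(-23117) = -282558126148772908081/1511069690067705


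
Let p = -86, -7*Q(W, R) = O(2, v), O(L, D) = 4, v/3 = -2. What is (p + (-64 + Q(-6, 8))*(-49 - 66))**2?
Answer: 2639698884/49 ≈ 5.3871e+7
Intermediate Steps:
v = -6 (v = 3*(-2) = -6)
Q(W, R) = -4/7 (Q(W, R) = -1/7*4 = -4/7)
(p + (-64 + Q(-6, 8))*(-49 - 66))**2 = (-86 + (-64 - 4/7)*(-49 - 66))**2 = (-86 - 452/7*(-115))**2 = (-86 + 51980/7)**2 = (51378/7)**2 = 2639698884/49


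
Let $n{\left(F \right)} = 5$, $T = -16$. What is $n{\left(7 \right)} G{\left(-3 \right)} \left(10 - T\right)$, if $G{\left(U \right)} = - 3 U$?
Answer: $1170$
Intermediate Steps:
$n{\left(7 \right)} G{\left(-3 \right)} \left(10 - T\right) = 5 \left(\left(-3\right) \left(-3\right)\right) \left(10 - -16\right) = 5 \cdot 9 \left(10 + 16\right) = 45 \cdot 26 = 1170$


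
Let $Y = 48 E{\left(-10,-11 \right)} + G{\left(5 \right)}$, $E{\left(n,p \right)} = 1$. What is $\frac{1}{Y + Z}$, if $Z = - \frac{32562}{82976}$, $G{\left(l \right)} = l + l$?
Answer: $\frac{41488}{2390023} \approx 0.017359$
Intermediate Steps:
$G{\left(l \right)} = 2 l$
$Z = - \frac{16281}{41488}$ ($Z = \left(-32562\right) \frac{1}{82976} = - \frac{16281}{41488} \approx -0.39243$)
$Y = 58$ ($Y = 48 \cdot 1 + 2 \cdot 5 = 48 + 10 = 58$)
$\frac{1}{Y + Z} = \frac{1}{58 - \frac{16281}{41488}} = \frac{1}{\frac{2390023}{41488}} = \frac{41488}{2390023}$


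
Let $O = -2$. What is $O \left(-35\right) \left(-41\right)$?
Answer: $-2870$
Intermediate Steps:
$O \left(-35\right) \left(-41\right) = \left(-2\right) \left(-35\right) \left(-41\right) = 70 \left(-41\right) = -2870$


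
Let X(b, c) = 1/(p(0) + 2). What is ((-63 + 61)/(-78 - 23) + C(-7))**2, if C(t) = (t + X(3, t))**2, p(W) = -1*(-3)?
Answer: 13643641636/6375625 ≈ 2140.0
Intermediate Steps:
p(W) = 3
X(b, c) = 1/5 (X(b, c) = 1/(3 + 2) = 1/5)
C(t) = (1/5 + t)**2 (C(t) = (t + 1/5)**2 = (1/5 + t)**2)
((-63 + 61)/(-78 - 23) + C(-7))**2 = ((-63 + 61)/(-78 - 23) + (1 + 5*(-7))**2/25)**2 = (-2/(-101) + (1 - 35)**2/25)**2 = (-2*(-1/101) + (1/25)*(-34)**2)**2 = (2/101 + (1/25)*1156)**2 = (2/101 + 1156/25)**2 = (116806/2525)**2 = 13643641636/6375625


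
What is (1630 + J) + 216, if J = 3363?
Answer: 5209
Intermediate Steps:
(1630 + J) + 216 = (1630 + 3363) + 216 = 4993 + 216 = 5209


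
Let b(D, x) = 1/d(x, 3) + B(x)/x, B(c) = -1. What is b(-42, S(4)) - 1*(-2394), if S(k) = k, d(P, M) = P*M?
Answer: 14363/6 ≈ 2393.8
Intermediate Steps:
d(P, M) = M*P
b(D, x) = -2/(3*x) (b(D, x) = 1/(3*x) - 1/x = -2/(3*x))
b(-42, S(4)) - 1*(-2394) = -⅔/4 - 1*(-2394) = -⅔*¼ + 2394 = -⅙ + 2394 = 14363/6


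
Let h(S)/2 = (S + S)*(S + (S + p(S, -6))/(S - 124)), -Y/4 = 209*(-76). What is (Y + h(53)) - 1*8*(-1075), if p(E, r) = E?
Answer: 5896940/71 ≈ 83056.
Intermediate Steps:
Y = 63536 (Y = -836*(-76) = -4*(-15884) = 63536)
h(S) = 4*S*(S + 2*S/(-124 + S)) (h(S) = 2*((S + S)*(S + (S + S)/(S - 124))) = 2*((2*S)*(S + (2*S)/(-124 + S))) = 2*((2*S)*(S + 2*S/(-124 + S))) = 2*(2*S*(S + 2*S/(-124 + S))) = 4*S*(S + 2*S/(-124 + S)))
(Y + h(53)) - 1*8*(-1075) = (63536 + 4*53²*(-122 + 53)/(-124 + 53)) - 1*8*(-1075) = (63536 + 4*2809*(-69)/(-71)) - 8*(-1075) = (63536 + 4*2809*(-1/71)*(-69)) + 8600 = (63536 + 775284/71) + 8600 = 5286340/71 + 8600 = 5896940/71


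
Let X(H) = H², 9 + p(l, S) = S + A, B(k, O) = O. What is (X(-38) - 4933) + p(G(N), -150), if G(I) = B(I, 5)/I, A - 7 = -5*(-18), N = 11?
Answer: -3551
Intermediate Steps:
A = 97 (A = 7 - 5*(-18) = 7 + 90 = 97)
G(I) = 5/I
p(l, S) = 88 + S (p(l, S) = -9 + (S + 97) = -9 + (97 + S) = 88 + S)
(X(-38) - 4933) + p(G(N), -150) = ((-38)² - 4933) + (88 - 150) = (1444 - 4933) - 62 = -3489 - 62 = -3551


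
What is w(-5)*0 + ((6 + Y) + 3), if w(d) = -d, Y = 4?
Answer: 13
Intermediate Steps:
w(d) = -d
w(-5)*0 + ((6 + Y) + 3) = -1*(-5)*0 + ((6 + 4) + 3) = 5*0 + (10 + 3) = 0 + 13 = 13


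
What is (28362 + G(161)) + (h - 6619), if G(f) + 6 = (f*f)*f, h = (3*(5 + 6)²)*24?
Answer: 4203730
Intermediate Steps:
h = 8712 (h = (3*11²)*24 = (3*121)*24 = 363*24 = 8712)
G(f) = -6 + f³ (G(f) = -6 + (f*f)*f = -6 + f²*f = -6 + f³)
(28362 + G(161)) + (h - 6619) = (28362 + (-6 + 161³)) + (8712 - 6619) = (28362 + (-6 + 4173281)) + 2093 = (28362 + 4173275) + 2093 = 4201637 + 2093 = 4203730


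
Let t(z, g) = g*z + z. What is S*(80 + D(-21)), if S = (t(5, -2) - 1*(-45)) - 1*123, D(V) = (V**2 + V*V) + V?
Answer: -78103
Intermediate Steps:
D(V) = V + 2*V**2 (D(V) = (V**2 + V**2) + V = 2*V**2 + V = V + 2*V**2)
t(z, g) = z + g*z
S = -83 (S = (5*(1 - 2) - 1*(-45)) - 1*123 = (5*(-1) + 45) - 123 = (-5 + 45) - 123 = 40 - 123 = -83)
S*(80 + D(-21)) = -83*(80 - 21*(1 + 2*(-21))) = -83*(80 - 21*(1 - 42)) = -83*(80 - 21*(-41)) = -83*(80 + 861) = -83*941 = -78103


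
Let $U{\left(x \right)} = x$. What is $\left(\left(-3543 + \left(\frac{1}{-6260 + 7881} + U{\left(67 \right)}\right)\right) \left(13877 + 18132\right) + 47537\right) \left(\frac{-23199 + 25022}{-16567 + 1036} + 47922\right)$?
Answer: $- \frac{44726123329467075134}{8391917} \approx -5.3297 \cdot 10^{12}$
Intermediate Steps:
$\left(\left(-3543 + \left(\frac{1}{-6260 + 7881} + U{\left(67 \right)}\right)\right) \left(13877 + 18132\right) + 47537\right) \left(\frac{-23199 + 25022}{-16567 + 1036} + 47922\right) = \left(\left(-3543 + \left(\frac{1}{-6260 + 7881} + 67\right)\right) \left(13877 + 18132\right) + 47537\right) \left(\frac{-23199 + 25022}{-16567 + 1036} + 47922\right) = \left(\left(-3543 + \left(\frac{1}{1621} + 67\right)\right) 32009 + 47537\right) \left(\frac{1823}{-15531} + 47922\right) = \left(\left(-3543 + \left(\frac{1}{1621} + 67\right)\right) 32009 + 47537\right) \left(1823 \left(- \frac{1}{15531}\right) + 47922\right) = \left(\left(-3543 + \frac{108608}{1621}\right) 32009 + 47537\right) \left(- \frac{1823}{15531} + 47922\right) = \left(\left(- \frac{5634595}{1621}\right) 32009 + 47537\right) \frac{744274759}{15531} = \left(- \frac{180357751355}{1621} + 47537\right) \frac{744274759}{15531} = \left(- \frac{180280693878}{1621}\right) \frac{744274759}{15531} = - \frac{44726123329467075134}{8391917}$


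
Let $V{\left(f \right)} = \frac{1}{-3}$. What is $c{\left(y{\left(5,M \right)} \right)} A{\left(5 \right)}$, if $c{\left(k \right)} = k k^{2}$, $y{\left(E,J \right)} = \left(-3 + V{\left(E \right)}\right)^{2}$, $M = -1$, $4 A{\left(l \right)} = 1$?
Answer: $\frac{250000}{729} \approx 342.94$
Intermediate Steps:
$A{\left(l \right)} = \frac{1}{4}$ ($A{\left(l \right)} = \frac{1}{4} \cdot 1 = \frac{1}{4}$)
$V{\left(f \right)} = - \frac{1}{3}$
$y{\left(E,J \right)} = \frac{100}{9}$ ($y{\left(E,J \right)} = \left(-3 - \frac{1}{3}\right)^{2} = \left(- \frac{10}{3}\right)^{2} = \frac{100}{9}$)
$c{\left(k \right)} = k^{3}$
$c{\left(y{\left(5,M \right)} \right)} A{\left(5 \right)} = \left(\frac{100}{9}\right)^{3} \cdot \frac{1}{4} = \frac{1000000}{729} \cdot \frac{1}{4} = \frac{250000}{729}$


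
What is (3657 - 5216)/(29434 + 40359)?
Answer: -1559/69793 ≈ -0.022337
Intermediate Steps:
(3657 - 5216)/(29434 + 40359) = -1559/69793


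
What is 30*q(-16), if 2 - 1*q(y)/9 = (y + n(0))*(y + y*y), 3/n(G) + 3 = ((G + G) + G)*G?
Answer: 1102140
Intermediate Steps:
n(G) = 3/(-3 + 3*G²) (n(G) = 3/(-3 + ((G + G) + G)*G) = 3/(-3 + (2*G + G)*G) = 3/(-3 + (3*G)*G) = 3/(-3 + 3*G²))
q(y) = 18 - 9*(-1 + y)*(y + y²) (q(y) = 18 - 9*(y + 1/(-1 + 0²))*(y + y*y) = 18 - 9*(y + 1/(-1 + 0))*(y + y²) = 18 - 9*(y + 1/(-1))*(y + y²) = 18 - 9*(y - 1)*(y + y²) = 18 - 9*(-1 + y)*(y + y²))
30*q(-16) = 30*(18 - 9*(-16)³ + 9*(-16)) = 30*(18 - 9*(-4096) - 144) = 30*(18 + 36864 - 144) = 30*36738 = 1102140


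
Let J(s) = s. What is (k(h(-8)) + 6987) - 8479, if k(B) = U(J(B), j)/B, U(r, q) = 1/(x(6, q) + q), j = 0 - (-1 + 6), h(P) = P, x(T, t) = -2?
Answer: -83551/56 ≈ -1492.0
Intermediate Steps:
j = -5 (j = 0 - 1*5 = 0 - 5 = -5)
U(r, q) = 1/(-2 + q)
k(B) = -1/(7*B) (k(B) = 1/((-2 - 5)*B) = 1/((-7)*B) = -1/(7*B))
(k(h(-8)) + 6987) - 8479 = (-⅐/(-8) + 6987) - 8479 = (-⅐*(-⅛) + 6987) - 8479 = (1/56 + 6987) - 8479 = 391273/56 - 8479 = -83551/56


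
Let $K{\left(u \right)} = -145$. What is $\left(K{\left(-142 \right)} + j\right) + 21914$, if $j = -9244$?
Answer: $12525$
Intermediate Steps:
$\left(K{\left(-142 \right)} + j\right) + 21914 = \left(-145 - 9244\right) + 21914 = -9389 + 21914 = 12525$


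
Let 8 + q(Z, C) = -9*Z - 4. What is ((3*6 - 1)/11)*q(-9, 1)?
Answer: 1173/11 ≈ 106.64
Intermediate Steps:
q(Z, C) = -12 - 9*Z (q(Z, C) = -8 + (-9*Z - 4) = -8 + (-4 - 9*Z) = -12 - 9*Z)
((3*6 - 1)/11)*q(-9, 1) = ((3*6 - 1)/11)*(-12 - 9*(-9)) = ((18 - 1)*(1/11))*(-12 + 81) = (17*(1/11))*69 = (17/11)*69 = 1173/11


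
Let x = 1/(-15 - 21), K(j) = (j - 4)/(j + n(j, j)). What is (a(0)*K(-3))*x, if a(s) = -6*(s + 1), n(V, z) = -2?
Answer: 7/30 ≈ 0.23333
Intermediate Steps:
a(s) = -6 - 6*s (a(s) = -6*(1 + s) = -6 - 6*s)
K(j) = (-4 + j)/(-2 + j) (K(j) = (j - 4)/(j - 2) = (-4 + j)/(-2 + j))
x = -1/36 (x = 1/(-36) = -1/36 ≈ -0.027778)
(a(0)*K(-3))*x = ((-6 - 6*0)*((-4 - 3)/(-2 - 3)))*(-1/36) = ((-6 + 0)*(-7/(-5)))*(-1/36) = -(-6)*(-7)/5*(-1/36) = -6*7/5*(-1/36) = -42/5*(-1/36) = 7/30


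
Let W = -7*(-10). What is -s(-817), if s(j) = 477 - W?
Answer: -407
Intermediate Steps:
W = 70
s(j) = 407 (s(j) = 477 - 1*70 = 477 - 70 = 407)
-s(-817) = -1*407 = -407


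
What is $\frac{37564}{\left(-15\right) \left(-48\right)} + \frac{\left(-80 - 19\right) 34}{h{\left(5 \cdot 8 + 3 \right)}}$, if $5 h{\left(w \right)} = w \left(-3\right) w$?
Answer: $\frac{18373759}{332820} \approx 55.206$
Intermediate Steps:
$h{\left(w \right)} = - \frac{3 w^{2}}{5}$ ($h{\left(w \right)} = \frac{w \left(-3\right) w}{5} = \frac{- 3 w w}{5} = \frac{\left(-3\right) w^{2}}{5} = - \frac{3 w^{2}}{5}$)
$\frac{37564}{\left(-15\right) \left(-48\right)} + \frac{\left(-80 - 19\right) 34}{h{\left(5 \cdot 8 + 3 \right)}} = \frac{37564}{\left(-15\right) \left(-48\right)} + \frac{\left(-80 - 19\right) 34}{\left(- \frac{3}{5}\right) \left(5 \cdot 8 + 3\right)^{2}} = \frac{37564}{720} + \frac{\left(-99\right) 34}{\left(- \frac{3}{5}\right) \left(40 + 3\right)^{2}} = 37564 \cdot \frac{1}{720} - \frac{3366}{\left(- \frac{3}{5}\right) 43^{2}} = \frac{9391}{180} - \frac{3366}{\left(- \frac{3}{5}\right) 1849} = \frac{9391}{180} - \frac{3366}{- \frac{5547}{5}} = \frac{9391}{180} - - \frac{5610}{1849} = \frac{9391}{180} + \frac{5610}{1849} = \frac{18373759}{332820}$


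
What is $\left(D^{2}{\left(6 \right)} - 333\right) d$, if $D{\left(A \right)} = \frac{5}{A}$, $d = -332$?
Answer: $\frac{992929}{9} \approx 1.1033 \cdot 10^{5}$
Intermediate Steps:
$\left(D^{2}{\left(6 \right)} - 333\right) d = \left(\left(\frac{5}{6}\right)^{2} - 333\right) \left(-332\right) = \left(\frac{25}{36} - 333\right) \left(-332\right) = \left(- \frac{11963}{36}\right) \left(-332\right) = \frac{992929}{9}$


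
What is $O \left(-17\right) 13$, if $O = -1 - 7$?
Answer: $1768$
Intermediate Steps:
$O = -8$ ($O = -1 - 7 = -8$)
$O \left(-17\right) 13 = \left(-8\right) \left(-17\right) 13 = 136 \cdot 13 = 1768$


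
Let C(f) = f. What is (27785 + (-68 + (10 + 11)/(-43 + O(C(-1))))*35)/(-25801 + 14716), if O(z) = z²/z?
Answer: -223417/97548 ≈ -2.2903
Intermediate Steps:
O(z) = z
(27785 + (-68 + (10 + 11)/(-43 + O(C(-1))))*35)/(-25801 + 14716) = (27785 + (-68 + (10 + 11)/(-43 - 1))*35)/(-25801 + 14716) = (27785 + (-68 + 21/(-44))*35)/(-11085) = (27785 + (-68 + 21*(-1/44))*35)*(-1/11085) = (27785 + (-68 - 21/44)*35)*(-1/11085) = (27785 - 3013/44*35)*(-1/11085) = (27785 - 105455/44)*(-1/11085) = (1117085/44)*(-1/11085) = -223417/97548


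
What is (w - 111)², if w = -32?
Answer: 20449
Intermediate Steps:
(w - 111)² = (-32 - 111)² = (-143)² = 20449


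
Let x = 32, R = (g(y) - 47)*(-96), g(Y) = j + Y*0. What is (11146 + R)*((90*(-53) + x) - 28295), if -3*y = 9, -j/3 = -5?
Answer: -469663194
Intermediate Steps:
j = 15 (j = -3*(-5) = 15)
y = -3 (y = -⅓*9 = -3)
g(Y) = 15 (g(Y) = 15 + Y*0 = 15 + 0 = 15)
R = 3072 (R = (15 - 47)*(-96) = -32*(-96) = 3072)
(11146 + R)*((90*(-53) + x) - 28295) = (11146 + 3072)*((90*(-53) + 32) - 28295) = 14218*((-4770 + 32) - 28295) = 14218*(-4738 - 28295) = 14218*(-33033) = -469663194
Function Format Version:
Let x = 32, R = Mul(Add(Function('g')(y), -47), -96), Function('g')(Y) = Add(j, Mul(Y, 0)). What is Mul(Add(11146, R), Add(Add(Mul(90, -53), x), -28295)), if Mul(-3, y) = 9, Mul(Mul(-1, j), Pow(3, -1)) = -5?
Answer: -469663194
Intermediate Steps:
j = 15 (j = Mul(-3, -5) = 15)
y = -3 (y = Mul(Rational(-1, 3), 9) = -3)
Function('g')(Y) = 15 (Function('g')(Y) = Add(15, Mul(Y, 0)) = Add(15, 0) = 15)
R = 3072 (R = Mul(Add(15, -47), -96) = Mul(-32, -96) = 3072)
Mul(Add(11146, R), Add(Add(Mul(90, -53), x), -28295)) = Mul(Add(11146, 3072), Add(Add(Mul(90, -53), 32), -28295)) = Mul(14218, Add(Add(-4770, 32), -28295)) = Mul(14218, Add(-4738, -28295)) = Mul(14218, -33033) = -469663194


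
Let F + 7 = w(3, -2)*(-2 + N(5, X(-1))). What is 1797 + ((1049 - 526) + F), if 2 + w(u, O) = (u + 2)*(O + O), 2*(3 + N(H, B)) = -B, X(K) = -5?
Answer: 2368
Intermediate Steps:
N(H, B) = -3 - B/2 (N(H, B) = -3 + (-B)/2 = -3 - B/2)
w(u, O) = -2 + 2*O*(2 + u) (w(u, O) = -2 + (u + 2)*(O + O) = -2 + (2 + u)*(2*O) = -2 + 2*O*(2 + u))
F = 48 (F = -7 + (-2 + 4*(-2) + 2*(-2)*3)*(-2 + (-3 - 1/2*(-5))) = -7 + (-2 - 8 - 12)*(-2 + (-3 + 5/2)) = -7 - 22*(-2 - 1/2) = -7 - 22*(-5/2) = -7 + 55 = 48)
1797 + ((1049 - 526) + F) = 1797 + ((1049 - 526) + 48) = 1797 + (523 + 48) = 1797 + 571 = 2368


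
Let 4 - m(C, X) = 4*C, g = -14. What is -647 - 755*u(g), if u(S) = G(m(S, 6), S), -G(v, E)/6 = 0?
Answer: -647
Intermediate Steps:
m(C, X) = 4 - 4*C
G(v, E) = 0 (G(v, E) = -6*0 = 0)
u(S) = 0
-647 - 755*u(g) = -647 - 755*0 = -647 + 0 = -647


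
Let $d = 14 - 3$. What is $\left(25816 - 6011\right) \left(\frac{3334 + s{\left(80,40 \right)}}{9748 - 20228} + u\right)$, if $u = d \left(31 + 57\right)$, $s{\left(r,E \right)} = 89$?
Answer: $\frac{40169360537}{2096} \approx 1.9165 \cdot 10^{7}$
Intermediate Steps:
$d = 11$
$u = 968$ ($u = 11 \left(31 + 57\right) = 11 \cdot 88 = 968$)
$\left(25816 - 6011\right) \left(\frac{3334 + s{\left(80,40 \right)}}{9748 - 20228} + u\right) = \left(25816 - 6011\right) \left(\frac{3334 + 89}{9748 - 20228} + 968\right) = 19805 \left(\frac{3423}{-10480} + 968\right) = 19805 \left(3423 \left(- \frac{1}{10480}\right) + 968\right) = 19805 \left(- \frac{3423}{10480} + 968\right) = 19805 \cdot \frac{10141217}{10480} = \frac{40169360537}{2096}$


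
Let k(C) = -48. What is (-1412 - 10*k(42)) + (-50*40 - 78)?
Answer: -3010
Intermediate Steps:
(-1412 - 10*k(42)) + (-50*40 - 78) = (-1412 - 10*(-48)) + (-50*40 - 78) = (-1412 + 480) + (-2000 - 78) = -932 - 2078 = -3010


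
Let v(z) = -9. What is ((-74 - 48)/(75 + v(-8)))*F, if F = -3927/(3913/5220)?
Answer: 5413140/559 ≈ 9683.6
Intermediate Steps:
F = -2928420/559 (F = -3927/(3913*(1/5220)) = -3927/3913/5220 = -3927*5220/3913 = -2928420/559 ≈ -5238.7)
((-74 - 48)/(75 + v(-8)))*F = ((-74 - 48)/(75 - 9))*(-2928420/559) = -122/66*(-2928420/559) = -122*1/66*(-2928420/559) = -61/33*(-2928420/559) = 5413140/559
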